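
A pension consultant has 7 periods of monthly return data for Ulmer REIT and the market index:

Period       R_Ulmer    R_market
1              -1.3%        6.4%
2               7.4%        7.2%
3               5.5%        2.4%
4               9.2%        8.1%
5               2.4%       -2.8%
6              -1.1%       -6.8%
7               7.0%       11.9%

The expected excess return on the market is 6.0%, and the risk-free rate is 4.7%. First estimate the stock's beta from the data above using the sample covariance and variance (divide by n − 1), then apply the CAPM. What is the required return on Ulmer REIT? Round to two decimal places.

7.17%

Mean R_i = (-1.3 + 7.4 + 5.5 + 9.2 + 2.4 − 1.1 + 7.0) / 7 = 4.1571%
Mean R_m = (6.4 + 7.2 + 2.4 + 8.1 − 2.8 − 6.8 + 11.9) / 7 = 3.7714%
Σ(R_i − R̄_i)(R_m − R̄_m) = 106.9914  ⇒  Cov = 106.9914 / 6 = 17.8319
Σ(R_m − R̄_m)² = 260.2943  ⇒  Var(R_m) = 260.2943 / 6 = 43.3824
β = Cov / Var(R_m) = 17.8319 / 43.3824 = 0.4110
E(R) = R_f + β × MRP = 4.7% + 0.4110 × 6.0% = 7.17%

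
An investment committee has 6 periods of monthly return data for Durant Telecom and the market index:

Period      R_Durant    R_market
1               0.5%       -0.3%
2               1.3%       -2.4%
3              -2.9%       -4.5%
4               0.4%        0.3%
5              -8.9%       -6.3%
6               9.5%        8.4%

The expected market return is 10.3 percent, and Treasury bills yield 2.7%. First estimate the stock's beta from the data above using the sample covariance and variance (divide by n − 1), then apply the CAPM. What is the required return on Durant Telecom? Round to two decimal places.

11.05%

Mean R_i = (0.5 + 1.3 − 2.9 + 0.4 − 8.9 + 9.5) / 6 = -0.0167%
Mean R_m = (-0.3 − 2.4 − 4.5 + 0.3 − 6.3 + 8.4) / 6 = -0.8000%
Σ(R_i − R̄_i)(R_m − R̄_m) = 145.6900  ⇒  Cov = 145.6900 / 5 = 29.1380
Σ(R_m − R̄_m)² = 132.6000  ⇒  Var(R_m) = 132.6000 / 5 = 26.5200
β = Cov / Var(R_m) = 29.1380 / 26.5200 = 1.0987
MRP = 10.3% − 2.7% = 7.60%
E(R) = R_f + β × MRP = 2.7% + 1.0987 × 7.6% = 11.05%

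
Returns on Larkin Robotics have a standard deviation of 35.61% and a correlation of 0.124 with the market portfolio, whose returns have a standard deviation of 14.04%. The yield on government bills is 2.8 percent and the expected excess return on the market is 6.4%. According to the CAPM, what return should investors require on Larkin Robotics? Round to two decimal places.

β = ρ × σ_i / σ_m = 0.124 × 35.61% / 14.04% = 0.3145
E(R) = 2.8% + 0.3145 × 6.4% = 4.81%

4.81%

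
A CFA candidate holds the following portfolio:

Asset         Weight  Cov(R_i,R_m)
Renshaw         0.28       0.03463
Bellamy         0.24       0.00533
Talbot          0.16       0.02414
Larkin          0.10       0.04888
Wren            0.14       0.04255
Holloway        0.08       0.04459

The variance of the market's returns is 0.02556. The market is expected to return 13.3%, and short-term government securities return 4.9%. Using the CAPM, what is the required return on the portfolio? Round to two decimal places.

β_Renshaw = 0.03463 / 0.02556 = 1.3549
β_Bellamy = 0.00533 / 0.02556 = 0.2085
β_Talbot = 0.02414 / 0.02556 = 0.9444
β_Larkin = 0.04888 / 0.02556 = 1.9124
β_Wren = 0.04255 / 0.02556 = 1.6647
β_Holloway = 0.04459 / 0.02556 = 1.7445
β_P = Σ w_i β_i = 0.28×1.3549 + 0.24×0.2085 + 0.16×0.9444 + 0.10×1.9124 + 0.14×1.6647 + 0.08×1.7445 = 1.1444
MRP = 13.3% − 4.9% = 8.40%
E(R_P) = R_f + β_P × MRP = 4.9% + 1.1444 × 8.4% = 14.51%

14.51%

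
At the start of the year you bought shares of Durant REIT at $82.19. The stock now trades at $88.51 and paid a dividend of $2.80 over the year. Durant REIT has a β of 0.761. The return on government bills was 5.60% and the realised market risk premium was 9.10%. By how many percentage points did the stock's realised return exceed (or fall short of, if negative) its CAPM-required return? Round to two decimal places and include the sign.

-1.43%

Realised HPR = (P1 + D1 − P0) / P0 = (88.51 + 2.80 − 82.19) / 82.19 = 9.12 / 82.19 = 11.0962%
CAPM required = R_f + β·MRP = 5.60% + 0.761 × 9.10% = 12.52510%
α = realised − required = 11.0962% − 12.52510% = -1.43%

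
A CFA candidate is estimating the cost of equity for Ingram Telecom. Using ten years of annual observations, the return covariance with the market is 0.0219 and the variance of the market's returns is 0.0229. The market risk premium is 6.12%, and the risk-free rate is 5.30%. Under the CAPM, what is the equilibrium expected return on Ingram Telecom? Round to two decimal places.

β = Cov(R_i, R_m) / Var(R_m) = 0.0219 / 0.0229 = 0.9563
E(R) = R_f + β × MRP = 5.30% + 0.9563 × 6.12% = 11.15%

11.15%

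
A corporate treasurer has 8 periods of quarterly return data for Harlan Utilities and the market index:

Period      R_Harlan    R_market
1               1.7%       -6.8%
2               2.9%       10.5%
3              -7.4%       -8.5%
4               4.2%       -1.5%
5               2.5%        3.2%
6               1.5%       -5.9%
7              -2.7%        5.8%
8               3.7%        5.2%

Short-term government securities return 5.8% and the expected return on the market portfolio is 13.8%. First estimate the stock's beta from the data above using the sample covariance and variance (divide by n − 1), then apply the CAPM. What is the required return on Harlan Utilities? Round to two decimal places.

7.62%

Mean R_i = (1.7 + 2.9 − 7.4 + 4.2 + 2.5 + 1.5 − 2.7 + 3.7) / 8 = 0.8000%
Mean R_m = (-6.8 + 10.5 − 8.5 − 1.5 + 3.2 − 5.9 + 5.8 + 5.2) / 8 = 0.2500%
Σ(R_i − R̄_i)(R_m − R̄_m) = 76.6200  ⇒  Cov = 76.6200 / 7 = 10.9457
Σ(R_m − R̄_m)² = 336.2200  ⇒  Var(R_m) = 336.2200 / 7 = 48.0314
β = Cov / Var(R_m) = 10.9457 / 48.0314 = 0.2279
MRP = 13.8% − 5.8% = 8.00%
E(R) = R_f + β × MRP = 5.8% + 0.2279 × 8.0% = 7.62%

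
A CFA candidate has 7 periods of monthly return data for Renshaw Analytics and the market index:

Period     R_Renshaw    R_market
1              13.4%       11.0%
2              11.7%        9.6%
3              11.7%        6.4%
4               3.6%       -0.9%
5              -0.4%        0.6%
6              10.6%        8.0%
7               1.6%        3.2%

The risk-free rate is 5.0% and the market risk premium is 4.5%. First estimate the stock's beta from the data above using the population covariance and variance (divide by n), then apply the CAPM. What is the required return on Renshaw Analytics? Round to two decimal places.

Mean R_i = (13.4 + 11.7 + 11.7 + 3.6 − 0.4 + 10.6 + 1.6) / 7 = 7.4571%
Mean R_m = (11.0 + 9.6 + 6.4 − 0.9 + 0.6 + 8.0 + 3.2) / 7 = 5.4143%
Σ(R_i − R̄_i)(R_m − R̄_m) = 138.4143  ⇒  Cov = 138.4143 / 7 = 19.7735
Σ(R_m − R̄_m)² = 124.3286  ⇒  Var(R_m) = 124.3286 / 7 = 17.7612
β = Cov / Var(R_m) = 19.7735 / 17.7612 = 1.1133
E(R) = R_f + β × MRP = 5.0% + 1.1133 × 4.5% = 10.01%

10.01%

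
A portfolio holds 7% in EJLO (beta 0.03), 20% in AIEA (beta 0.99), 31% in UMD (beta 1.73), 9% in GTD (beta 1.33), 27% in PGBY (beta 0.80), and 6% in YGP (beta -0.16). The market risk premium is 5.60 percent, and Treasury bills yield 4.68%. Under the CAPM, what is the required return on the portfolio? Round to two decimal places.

10.63%

β_P = Σ w_i β_i = 0.07×0.03 + 0.20×0.99 + 0.31×1.73 + 0.09×1.33 + 0.27×0.80 + 0.06×-0.16 = 1.0625
E(R_P) = R_f + β_P × MRP = 4.68% + 1.0625 × 5.60% = 10.63%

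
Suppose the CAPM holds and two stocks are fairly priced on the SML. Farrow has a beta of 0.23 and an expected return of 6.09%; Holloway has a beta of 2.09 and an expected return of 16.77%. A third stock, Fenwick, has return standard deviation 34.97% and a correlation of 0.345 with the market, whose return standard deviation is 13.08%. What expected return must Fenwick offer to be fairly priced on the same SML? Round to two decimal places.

10.07%

MRP = (16.77% − 6.09%) / (2.09 − 0.23) = 5.7419%
R_f = 6.09% − 0.23 × 5.7419% = 4.7694%
β_Fenwick = ρ·σ_i/σ_m = 0.345 × 34.97 / 13.08 = 0.9224
E(R_Fenwick) = R_f + β × MRP = 4.7694% + 0.9224 × 5.7419% = 10.07%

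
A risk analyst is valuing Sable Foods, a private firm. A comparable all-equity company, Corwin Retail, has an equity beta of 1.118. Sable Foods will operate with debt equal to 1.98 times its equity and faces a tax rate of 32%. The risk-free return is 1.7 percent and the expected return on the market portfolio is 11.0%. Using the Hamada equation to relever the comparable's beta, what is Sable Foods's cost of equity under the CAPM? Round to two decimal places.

26.10%

β_L = β_U × [1 + (1 − t)(D/E)] = 1.118 × [1 + (1 − 0.32) × 1.98]
    = 1.118 × [1 + 0.68 × 1.98] = 1.118 × 2.3464 = 2.6233
MRP = 11.0% − 1.7% = 9.30%
E(R) = R_f + β_L × MRP = 1.7% + 2.6233 × 9.3% = 26.10%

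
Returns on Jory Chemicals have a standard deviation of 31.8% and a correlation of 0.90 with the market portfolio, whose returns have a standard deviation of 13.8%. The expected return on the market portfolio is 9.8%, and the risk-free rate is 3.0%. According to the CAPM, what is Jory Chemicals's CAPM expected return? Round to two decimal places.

β = ρ × σ_i / σ_m = 0.90 × 31.8% / 13.8% = 2.0739
MRP = 9.8% − 3.0% = 6.80%
E(R) = 3.0% + 2.0739 × 6.8% = 17.10%

17.10%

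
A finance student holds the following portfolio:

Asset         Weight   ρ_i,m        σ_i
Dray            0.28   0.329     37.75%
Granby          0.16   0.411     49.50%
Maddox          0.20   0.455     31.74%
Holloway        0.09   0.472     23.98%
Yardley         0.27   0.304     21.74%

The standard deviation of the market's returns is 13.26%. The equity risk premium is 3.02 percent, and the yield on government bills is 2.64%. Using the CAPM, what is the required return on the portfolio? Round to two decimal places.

β_Dray = 0.329 × 37.75% / 13.26% = 0.9366
β_Granby = 0.411 × 49.50% / 13.26% = 1.5343
β_Maddox = 0.455 × 31.74% / 13.26% = 1.0891
β_Holloway = 0.472 × 23.98% / 13.26% = 0.8536
β_Yardley = 0.304 × 21.74% / 13.26% = 0.4984
β_P = Σ w_i β_i = 0.28×0.9366 + 0.16×1.5343 + 0.20×1.0891 + 0.09×0.8536 + 0.27×0.4984 = 0.9369
E(R_P) = R_f + β_P × MRP = 2.64% + 0.9369 × 3.02% = 5.47%

5.47%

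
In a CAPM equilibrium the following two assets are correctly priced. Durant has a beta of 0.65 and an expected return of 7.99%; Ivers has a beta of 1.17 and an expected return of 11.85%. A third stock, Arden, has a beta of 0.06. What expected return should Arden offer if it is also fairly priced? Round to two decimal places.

MRP (SML slope) = (11.85% − 7.99%) / (1.17 − 0.65) = 3.86% / 0.52 = 7.4231%
R_f (intercept) = 7.99% − 0.65 × 7.4231% = 3.1650%
E(R_Arden) = R_f + β × MRP = 3.1650% + 0.06 × 7.4231% = 3.61%

3.61%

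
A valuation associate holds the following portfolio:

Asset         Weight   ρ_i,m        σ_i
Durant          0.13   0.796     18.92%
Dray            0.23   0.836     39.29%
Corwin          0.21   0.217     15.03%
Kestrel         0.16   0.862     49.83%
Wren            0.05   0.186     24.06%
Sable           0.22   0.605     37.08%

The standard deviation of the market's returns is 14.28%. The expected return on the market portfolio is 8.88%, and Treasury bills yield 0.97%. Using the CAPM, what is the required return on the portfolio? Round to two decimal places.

β_Durant = 0.796 × 18.92% / 14.28% = 1.0546
β_Dray = 0.836 × 39.29% / 14.28% = 2.3002
β_Corwin = 0.217 × 15.03% / 14.28% = 0.2284
β_Kestrel = 0.862 × 49.83% / 14.28% = 3.0079
β_Wren = 0.186 × 24.06% / 14.28% = 0.3134
β_Sable = 0.605 × 37.08% / 14.28% = 1.5710
β_P = Σ w_i β_i = 0.13×1.0546 + 0.23×2.3002 + 0.21×0.2284 + 0.16×3.0079 + 0.05×0.3134 + 0.22×1.5710 = 1.5567
MRP = 8.88% − 0.97% = 7.91%
E(R_P) = R_f + β_P × MRP = 0.97% + 1.5567 × 7.91% = 13.28%

13.28%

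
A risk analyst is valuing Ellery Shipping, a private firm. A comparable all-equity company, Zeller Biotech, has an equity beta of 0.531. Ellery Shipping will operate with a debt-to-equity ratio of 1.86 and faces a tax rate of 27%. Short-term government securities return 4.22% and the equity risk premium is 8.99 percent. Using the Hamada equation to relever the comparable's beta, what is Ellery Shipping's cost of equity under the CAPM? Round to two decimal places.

15.48%

β_L = β_U × [1 + (1 − t)(D/E)] = 0.531 × [1 + (1 − 0.27) × 1.86]
    = 0.531 × [1 + 0.73 × 1.86] = 0.531 × 2.3578 = 1.2520
E(R) = R_f + β_L × MRP = 4.22% + 1.2520 × 8.99% = 15.48%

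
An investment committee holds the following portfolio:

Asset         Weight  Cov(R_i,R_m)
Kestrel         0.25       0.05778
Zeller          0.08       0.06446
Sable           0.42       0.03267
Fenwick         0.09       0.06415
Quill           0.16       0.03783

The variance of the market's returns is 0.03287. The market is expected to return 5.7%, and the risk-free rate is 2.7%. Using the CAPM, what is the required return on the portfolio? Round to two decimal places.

6.82%

β_Kestrel = 0.05778 / 0.03287 = 1.7578
β_Zeller = 0.06446 / 0.03287 = 1.9611
β_Sable = 0.03267 / 0.03287 = 0.9939
β_Fenwick = 0.06415 / 0.03287 = 1.9516
β_Quill = 0.03783 / 0.03287 = 1.1509
β_P = Σ w_i β_i = 0.25×1.7578 + 0.08×1.9611 + 0.42×0.9939 + 0.09×1.9516 + 0.16×1.1509 = 1.3736
MRP = 5.7% − 2.7% = 3.00%
E(R_P) = R_f + β_P × MRP = 2.7% + 1.3736 × 3.0% = 6.82%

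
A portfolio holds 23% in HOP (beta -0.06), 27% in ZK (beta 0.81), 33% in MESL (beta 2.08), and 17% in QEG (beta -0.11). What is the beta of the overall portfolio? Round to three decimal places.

β_P = Σ w_i β_i = 0.23×-0.06 + 0.27×0.81 + 0.33×2.08 + 0.17×-0.11 = 0.8726

0.873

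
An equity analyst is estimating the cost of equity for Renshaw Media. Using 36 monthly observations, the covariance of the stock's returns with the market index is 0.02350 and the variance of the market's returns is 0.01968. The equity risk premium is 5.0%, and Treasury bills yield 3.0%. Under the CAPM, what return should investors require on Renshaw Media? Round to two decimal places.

8.97%

β = Cov(R_i, R_m) / Var(R_m) = 0.02350 / 0.01968 = 1.1941
E(R) = R_f + β × MRP = 3.0% + 1.1941 × 5.0% = 8.97%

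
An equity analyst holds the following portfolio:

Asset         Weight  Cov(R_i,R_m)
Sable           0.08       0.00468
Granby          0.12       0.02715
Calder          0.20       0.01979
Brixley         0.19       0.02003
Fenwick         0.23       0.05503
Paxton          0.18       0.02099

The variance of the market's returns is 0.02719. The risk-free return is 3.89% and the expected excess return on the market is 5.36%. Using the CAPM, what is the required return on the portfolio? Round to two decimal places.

9.38%

β_Sable = 0.00468 / 0.02719 = 0.1721
β_Granby = 0.02715 / 0.02719 = 0.9985
β_Calder = 0.01979 / 0.02719 = 0.7278
β_Brixley = 0.02003 / 0.02719 = 0.7367
β_Fenwick = 0.05503 / 0.02719 = 2.0239
β_Paxton = 0.02099 / 0.02719 = 0.7720
β_P = Σ w_i β_i = 0.08×0.1721 + 0.12×0.9985 + 0.20×0.7278 + 0.19×0.7367 + 0.23×2.0239 + 0.18×0.7720 = 1.0236
E(R_P) = R_f + β_P × MRP = 3.89% + 1.0236 × 5.36% = 9.38%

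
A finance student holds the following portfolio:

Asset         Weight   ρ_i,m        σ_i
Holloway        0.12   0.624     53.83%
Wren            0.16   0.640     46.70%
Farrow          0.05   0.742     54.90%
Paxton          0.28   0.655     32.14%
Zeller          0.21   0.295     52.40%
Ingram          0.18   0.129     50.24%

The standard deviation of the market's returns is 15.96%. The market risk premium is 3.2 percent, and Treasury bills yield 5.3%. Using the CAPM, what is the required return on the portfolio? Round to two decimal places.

β_Holloway = 0.624 × 53.83% / 15.96% = 2.1046
β_Wren = 0.640 × 46.70% / 15.96% = 1.8727
β_Farrow = 0.742 × 54.90% / 15.96% = 2.5524
β_Paxton = 0.655 × 32.14% / 15.96% = 1.3190
β_Zeller = 0.295 × 52.40% / 15.96% = 0.9685
β_Ingram = 0.129 × 50.24% / 15.96% = 0.4061
β_P = Σ w_i β_i = 0.12×2.1046 + 0.16×1.8727 + 0.05×2.5524 + 0.28×1.3190 + 0.21×0.9685 + 0.18×0.4061 = 1.3256
E(R_P) = R_f + β_P × MRP = 5.3% + 1.3256 × 3.2% = 9.54%

9.54%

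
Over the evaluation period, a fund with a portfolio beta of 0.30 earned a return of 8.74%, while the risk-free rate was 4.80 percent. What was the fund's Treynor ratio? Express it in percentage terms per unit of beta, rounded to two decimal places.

Treynor = (R_P − R_f) / β_P = (8.74% − 4.80%) / 0.3000 = 3.94% / 0.3000 = 13.13%

13.13%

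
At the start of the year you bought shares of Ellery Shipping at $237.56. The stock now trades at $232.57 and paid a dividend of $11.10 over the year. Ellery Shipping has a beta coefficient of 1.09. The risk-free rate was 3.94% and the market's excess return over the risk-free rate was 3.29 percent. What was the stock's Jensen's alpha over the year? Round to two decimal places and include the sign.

Realised HPR = (P1 + D1 − P0) / P0 = (232.57 + 11.10 − 237.56) / 237.56 = 6.11 / 237.56 = 2.5720%
CAPM required = R_f + β·MRP = 3.94% + 1.09 × 3.29% = 7.5261%
α = realised − required = 2.5720% − 7.5261% = -4.95%

-4.95%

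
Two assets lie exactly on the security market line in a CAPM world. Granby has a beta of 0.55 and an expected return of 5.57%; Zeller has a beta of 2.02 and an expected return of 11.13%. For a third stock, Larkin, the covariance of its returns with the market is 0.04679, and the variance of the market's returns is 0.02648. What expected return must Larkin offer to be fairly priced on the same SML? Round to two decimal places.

10.17%

MRP = (11.13% − 5.57%) / (2.02 − 0.55) = 3.7823%
R_f = 5.57% − 0.55 × 3.7823% = 3.4897%
β_Larkin = Cov / Var(R_m) = 0.04679 / 0.02648 = 1.7670
E(R_Larkin) = R_f + β × MRP = 3.4897% + 1.7670 × 3.7823% = 10.17%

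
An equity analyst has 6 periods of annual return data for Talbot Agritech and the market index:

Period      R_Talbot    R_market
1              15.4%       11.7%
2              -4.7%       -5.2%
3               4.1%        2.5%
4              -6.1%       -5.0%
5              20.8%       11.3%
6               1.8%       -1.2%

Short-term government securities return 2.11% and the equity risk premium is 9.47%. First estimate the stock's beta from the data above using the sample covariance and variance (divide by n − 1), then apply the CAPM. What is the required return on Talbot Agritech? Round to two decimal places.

Mean R_i = (15.4 − 4.7 + 4.1 − 6.1 + 20.8 + 1.8) / 6 = 5.2167%
Mean R_m = (11.7 − 5.2 + 2.5 − 5.0 + 11.3 − 1.2) / 6 = 2.3500%
Σ(R_i − R̄_i)(R_m − R̄_m) = 404.6950  ⇒  Cov = 404.6950 / 5 = 80.9390
Σ(R_m − R̄_m)² = 291.1750  ⇒  Var(R_m) = 291.1750 / 5 = 58.2350
β = Cov / Var(R_m) = 80.9390 / 58.2350 = 1.3899
E(R) = R_f + β × MRP = 2.11% + 1.3899 × 9.47% = 15.27%

15.27%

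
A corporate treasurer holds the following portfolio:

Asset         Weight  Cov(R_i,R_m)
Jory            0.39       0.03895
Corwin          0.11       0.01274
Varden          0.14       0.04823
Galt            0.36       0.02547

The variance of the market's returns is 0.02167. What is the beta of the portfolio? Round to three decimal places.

β_Jory = 0.03895 / 0.02167 = 1.7974
β_Corwin = 0.01274 / 0.02167 = 0.5879
β_Varden = 0.04823 / 0.02167 = 2.2257
β_Galt = 0.02547 / 0.02167 = 1.1754
β_P = Σ w_i β_i = 0.39×1.7974 + 0.11×0.5879 + 0.14×2.2257 + 0.36×1.1754 = 1.5004

1.500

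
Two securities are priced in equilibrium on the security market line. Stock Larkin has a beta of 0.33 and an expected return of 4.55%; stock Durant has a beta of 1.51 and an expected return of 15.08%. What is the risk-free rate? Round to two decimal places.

Both satisfy E(R) = R_f + β·MRP, so the slope of the SML is
MRP = (15.08% − 4.55%) / (1.51 − 0.33) = 10.53% / 1.18 = 8.9237%
R_f = E(R_Larkin) − β_Larkin·MRP = 4.55% − 0.33 × 8.9237% = 1.6052%

1.61%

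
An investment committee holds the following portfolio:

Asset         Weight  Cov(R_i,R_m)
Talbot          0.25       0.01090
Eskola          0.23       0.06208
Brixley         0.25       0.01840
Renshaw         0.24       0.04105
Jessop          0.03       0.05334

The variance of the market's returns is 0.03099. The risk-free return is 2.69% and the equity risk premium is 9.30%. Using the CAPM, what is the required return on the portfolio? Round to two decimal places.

12.61%

β_Talbot = 0.01090 / 0.03099 = 0.3517
β_Eskola = 0.06208 / 0.03099 = 2.0032
β_Brixley = 0.01840 / 0.03099 = 0.5937
β_Renshaw = 0.04105 / 0.03099 = 1.3246
β_Jessop = 0.05334 / 0.03099 = 1.7212
β_P = Σ w_i β_i = 0.25×0.3517 + 0.23×2.0032 + 0.25×0.5937 + 0.24×1.3246 + 0.03×1.7212 = 1.0666
E(R_P) = R_f + β_P × MRP = 2.69% + 1.0666 × 9.30% = 12.61%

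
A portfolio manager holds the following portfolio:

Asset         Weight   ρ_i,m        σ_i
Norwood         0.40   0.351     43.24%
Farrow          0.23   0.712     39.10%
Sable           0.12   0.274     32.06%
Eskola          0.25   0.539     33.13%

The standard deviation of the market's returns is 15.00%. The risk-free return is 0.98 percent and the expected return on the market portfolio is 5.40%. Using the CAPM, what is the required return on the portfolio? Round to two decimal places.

β_Norwood = 0.351 × 43.24% / 15.00% = 1.0118
β_Farrow = 0.712 × 39.10% / 15.00% = 1.8559
β_Sable = 0.274 × 32.06% / 15.00% = 0.5856
β_Eskola = 0.539 × 33.13% / 15.00% = 1.1905
β_P = Σ w_i β_i = 0.40×1.0118 + 0.23×1.8559 + 0.12×0.5856 + 0.25×1.1905 = 1.1995
MRP = 5.40% − 0.98% = 4.42%
E(R_P) = R_f + β_P × MRP = 0.98% + 1.1995 × 4.42% = 6.28%

6.28%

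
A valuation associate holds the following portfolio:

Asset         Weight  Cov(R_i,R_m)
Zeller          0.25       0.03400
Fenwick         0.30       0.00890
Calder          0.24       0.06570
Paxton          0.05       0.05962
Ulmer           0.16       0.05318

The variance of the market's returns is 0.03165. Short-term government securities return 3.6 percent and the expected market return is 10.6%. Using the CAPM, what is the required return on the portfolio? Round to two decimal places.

12.10%

β_Zeller = 0.03400 / 0.03165 = 1.0742
β_Fenwick = 0.00890 / 0.03165 = 0.2812
β_Calder = 0.06570 / 0.03165 = 2.0758
β_Paxton = 0.05962 / 0.03165 = 1.8837
β_Ulmer = 0.05318 / 0.03165 = 1.6803
β_P = Σ w_i β_i = 0.25×1.0742 + 0.30×0.2812 + 0.24×2.0758 + 0.05×1.8837 + 0.16×1.6803 = 1.2141
MRP = 10.6% − 3.6% = 7.00%
E(R_P) = R_f + β_P × MRP = 3.6% + 1.2141 × 7.0% = 12.10%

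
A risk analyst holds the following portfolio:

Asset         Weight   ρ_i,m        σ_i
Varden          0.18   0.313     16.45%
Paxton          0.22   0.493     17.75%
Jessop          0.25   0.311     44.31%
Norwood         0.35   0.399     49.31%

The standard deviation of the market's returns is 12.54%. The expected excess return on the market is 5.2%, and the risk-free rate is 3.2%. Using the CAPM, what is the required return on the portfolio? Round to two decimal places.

β_Varden = 0.313 × 16.45% / 12.54% = 0.4106
β_Paxton = 0.493 × 17.75% / 12.54% = 0.6978
β_Jessop = 0.311 × 44.31% / 12.54% = 1.0989
β_Norwood = 0.399 × 49.31% / 12.54% = 1.5690
β_P = Σ w_i β_i = 0.18×0.4106 + 0.22×0.6978 + 0.25×1.0989 + 0.35×1.5690 = 1.0513
E(R_P) = R_f + β_P × MRP = 3.2% + 1.0513 × 5.2% = 8.67%

8.67%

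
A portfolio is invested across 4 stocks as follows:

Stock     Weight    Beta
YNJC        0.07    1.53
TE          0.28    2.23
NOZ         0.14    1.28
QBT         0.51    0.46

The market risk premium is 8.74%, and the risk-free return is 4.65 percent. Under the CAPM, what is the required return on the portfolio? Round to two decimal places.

14.66%

β_P = Σ w_i β_i = 0.07×1.53 + 0.28×2.23 + 0.14×1.28 + 0.51×0.46 = 1.1453
E(R_P) = R_f + β_P × MRP = 4.65% + 1.1453 × 8.74% = 14.66%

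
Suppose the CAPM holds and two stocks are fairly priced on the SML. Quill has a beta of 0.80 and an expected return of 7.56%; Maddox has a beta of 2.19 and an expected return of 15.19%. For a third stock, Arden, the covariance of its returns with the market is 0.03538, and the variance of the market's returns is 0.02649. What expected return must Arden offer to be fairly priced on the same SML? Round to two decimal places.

10.50%

MRP = (15.19% − 7.56%) / (2.19 − 0.80) = 5.4892%
R_f = 7.56% − 0.80 × 5.4892% = 3.1686%
β_Arden = Cov / Var(R_m) = 0.03538 / 0.02649 = 1.3356
E(R_Arden) = R_f + β × MRP = 3.1686% + 1.3356 × 5.4892% = 10.50%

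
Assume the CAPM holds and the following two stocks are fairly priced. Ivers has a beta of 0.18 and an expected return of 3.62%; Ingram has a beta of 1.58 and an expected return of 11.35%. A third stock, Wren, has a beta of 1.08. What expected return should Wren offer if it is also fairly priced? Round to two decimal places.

8.59%

MRP (SML slope) = (11.35% − 3.62%) / (1.58 − 0.18) = 7.73% / 1.40 = 5.5214%
R_f (intercept) = 3.62% − 0.18 × 5.5214% = 2.6261%
E(R_Wren) = R_f + β × MRP = 2.6261% + 1.08 × 5.5214% = 8.59%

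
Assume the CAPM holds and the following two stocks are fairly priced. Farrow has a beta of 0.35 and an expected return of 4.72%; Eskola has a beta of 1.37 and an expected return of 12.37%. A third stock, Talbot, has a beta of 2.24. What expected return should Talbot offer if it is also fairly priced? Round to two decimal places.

18.90%

MRP (SML slope) = (12.37% − 4.72%) / (1.37 − 0.35) = 7.65% / 1.02 = 7.5000%
R_f (intercept) = 4.72% − 0.35 × 7.5000% = 2.0950%
E(R_Talbot) = R_f + β × MRP = 2.0950% + 2.24 × 7.5000% = 18.90%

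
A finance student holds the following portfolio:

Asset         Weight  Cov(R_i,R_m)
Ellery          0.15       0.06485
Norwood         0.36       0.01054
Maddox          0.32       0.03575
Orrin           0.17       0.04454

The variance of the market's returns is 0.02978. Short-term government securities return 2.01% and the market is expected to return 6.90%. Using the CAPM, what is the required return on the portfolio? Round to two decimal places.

β_Ellery = 0.06485 / 0.02978 = 2.1776
β_Norwood = 0.01054 / 0.02978 = 0.3539
β_Maddox = 0.03575 / 0.02978 = 1.2005
β_Orrin = 0.04454 / 0.02978 = 1.4956
β_P = Σ w_i β_i = 0.15×2.1776 + 0.36×0.3539 + 0.32×1.2005 + 0.17×1.4956 = 1.0925
MRP = 6.90% − 2.01% = 4.89%
E(R_P) = R_f + β_P × MRP = 2.01% + 1.0925 × 4.89% = 7.35%

7.35%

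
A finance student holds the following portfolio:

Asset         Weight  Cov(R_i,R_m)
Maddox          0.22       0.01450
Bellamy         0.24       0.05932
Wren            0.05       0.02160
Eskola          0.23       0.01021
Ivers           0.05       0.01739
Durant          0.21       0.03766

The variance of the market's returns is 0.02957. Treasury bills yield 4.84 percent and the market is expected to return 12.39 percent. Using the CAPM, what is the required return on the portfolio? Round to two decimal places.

12.41%

β_Maddox = 0.01450 / 0.02957 = 0.4904
β_Bellamy = 0.05932 / 0.02957 = 2.0061
β_Wren = 0.02160 / 0.02957 = 0.7305
β_Eskola = 0.01021 / 0.02957 = 0.3453
β_Ivers = 0.01739 / 0.02957 = 0.5881
β_Durant = 0.03766 / 0.02957 = 1.2736
β_P = Σ w_i β_i = 0.22×0.4904 + 0.24×2.0061 + 0.05×0.7305 + 0.23×0.3453 + 0.05×0.5881 + 0.21×1.2736 = 1.0022
MRP = 12.39% − 4.84% = 7.55%
E(R_P) = R_f + β_P × MRP = 4.84% + 1.0022 × 7.55% = 12.41%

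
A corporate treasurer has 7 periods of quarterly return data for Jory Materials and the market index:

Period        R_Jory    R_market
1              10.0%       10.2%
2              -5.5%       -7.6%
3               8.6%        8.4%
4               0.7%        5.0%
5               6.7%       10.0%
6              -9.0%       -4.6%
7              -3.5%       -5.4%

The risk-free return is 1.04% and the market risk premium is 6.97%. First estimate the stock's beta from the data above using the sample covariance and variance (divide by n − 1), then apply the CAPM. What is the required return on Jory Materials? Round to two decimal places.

7.21%

Mean R_i = (10.0 − 5.5 + 8.6 + 0.7 + 6.7 − 9.0 − 3.5) / 7 = 1.1429%
Mean R_m = (10.2 − 7.6 + 8.4 + 5.0 + 10.0 − 4.6 − 5.4) / 7 = 2.2857%
Σ(R_i − R̄_i)(R_m − R̄_m) = 328.5543  ⇒  Cov = 328.5543 / 6 = 54.7591
Σ(R_m − R̄_m)² = 371.1086  ⇒  Var(R_m) = 371.1086 / 6 = 61.8514
β = Cov / Var(R_m) = 54.7591 / 61.8514 = 0.8853
E(R) = R_f + β × MRP = 1.04% + 0.8853 × 6.97% = 7.21%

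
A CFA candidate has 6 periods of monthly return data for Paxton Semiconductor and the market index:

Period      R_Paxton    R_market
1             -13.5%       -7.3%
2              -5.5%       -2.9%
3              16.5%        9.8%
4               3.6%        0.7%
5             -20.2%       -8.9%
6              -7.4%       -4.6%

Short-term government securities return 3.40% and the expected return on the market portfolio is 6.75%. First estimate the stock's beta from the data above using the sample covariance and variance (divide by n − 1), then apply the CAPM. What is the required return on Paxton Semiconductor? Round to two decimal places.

Mean R_i = (-13.5 − 5.5 + 16.5 + 3.6 − 20.2 − 7.4) / 6 = -4.4167%
Mean R_m = (-7.3 − 2.9 + 9.8 + 0.7 − 8.9 − 4.6) / 6 = -2.2000%
Σ(R_i − R̄_i)(R_m − R̄_m) = 434.2400  ⇒  Cov = 434.2400 / 5 = 86.8480
Σ(R_m − R̄_m)² = 229.5600  ⇒  Var(R_m) = 229.5600 / 5 = 45.9120
β = Cov / Var(R_m) = 86.8480 / 45.9120 = 1.8916
MRP = 6.75% − 3.40% = 3.35%
E(R) = R_f + β × MRP = 3.40% + 1.8916 × 3.35% = 9.74%

9.74%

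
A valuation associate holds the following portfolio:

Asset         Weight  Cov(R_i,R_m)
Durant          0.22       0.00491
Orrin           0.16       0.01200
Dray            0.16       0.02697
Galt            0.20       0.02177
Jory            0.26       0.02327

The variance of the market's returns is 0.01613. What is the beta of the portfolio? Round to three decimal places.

1.099

β_Durant = 0.00491 / 0.01613 = 0.3044
β_Orrin = 0.01200 / 0.01613 = 0.7440
β_Dray = 0.02697 / 0.01613 = 1.6720
β_Galt = 0.02177 / 0.01613 = 1.3497
β_Jory = 0.02327 / 0.01613 = 1.4427
β_P = Σ w_i β_i = 0.22×0.3044 + 0.16×0.7440 + 0.16×1.6720 + 0.20×1.3497 + 0.26×1.4427 = 1.0986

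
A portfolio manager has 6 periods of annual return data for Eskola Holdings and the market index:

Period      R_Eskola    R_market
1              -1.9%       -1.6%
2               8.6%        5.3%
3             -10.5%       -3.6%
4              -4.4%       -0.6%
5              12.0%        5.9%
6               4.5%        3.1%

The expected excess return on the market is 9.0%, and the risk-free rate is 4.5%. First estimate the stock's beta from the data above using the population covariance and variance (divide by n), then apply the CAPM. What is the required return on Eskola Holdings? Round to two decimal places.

Mean R_i = (-1.9 + 8.6 − 10.5 − 4.4 + 12.0 + 4.5) / 6 = 1.3833%
Mean R_m = (-1.6 + 5.3 − 3.6 − 0.6 + 5.9 + 3.1) / 6 = 1.4167%
Σ(R_i − R̄_i)(R_m − R̄_m) = 162.0517  ⇒  Cov = 162.0517 / 6 = 27.0086
Σ(R_m − R̄_m)² = 76.3483  ⇒  Var(R_m) = 76.3483 / 6 = 12.7247
β = Cov / Var(R_m) = 27.0086 / 12.7247 = 2.1225
E(R) = R_f + β × MRP = 4.5% + 2.1225 × 9.0% = 23.60%

23.60%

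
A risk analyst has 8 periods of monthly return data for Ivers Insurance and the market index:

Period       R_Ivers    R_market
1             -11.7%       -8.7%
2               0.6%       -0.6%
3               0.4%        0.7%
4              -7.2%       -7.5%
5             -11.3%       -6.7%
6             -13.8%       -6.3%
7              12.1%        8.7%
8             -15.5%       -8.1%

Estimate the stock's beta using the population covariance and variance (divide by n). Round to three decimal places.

Mean R_i = (-11.7 + 0.6 + 0.4 − 7.2 − 11.3 − 13.8 + 12.1 − 15.5) / 8 = -5.8000%
Mean R_m = (-8.7 − 0.6 + 0.7 − 7.5 − 6.7 − 6.3 + 8.7 − 8.1) / 8 = -3.5625%
Σ(R_i − R̄_i)(R_m − R̄_m) = 383.8800  ⇒  Cov = 383.8800 / 8 = 47.9850
Σ(R_m − R̄_m)² = 257.1388  ⇒  Var(R_m) = 257.1388 / 8 = 32.1424
β = Cov / Var(R_m) = 47.9850 / 32.1424 = 1.4929

1.493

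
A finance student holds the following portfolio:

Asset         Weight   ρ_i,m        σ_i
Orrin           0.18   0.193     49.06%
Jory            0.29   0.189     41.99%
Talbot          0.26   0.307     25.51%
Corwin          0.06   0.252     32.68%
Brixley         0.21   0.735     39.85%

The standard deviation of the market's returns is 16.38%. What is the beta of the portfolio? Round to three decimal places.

β_Orrin = 0.193 × 49.06% / 16.38% = 0.5781
β_Jory = 0.189 × 41.99% / 16.38% = 0.4845
β_Talbot = 0.307 × 25.51% / 16.38% = 0.4781
β_Corwin = 0.252 × 32.68% / 16.38% = 0.5028
β_Brixley = 0.735 × 39.85% / 16.38% = 1.7881
β_P = Σ w_i β_i = 0.18×0.5781 + 0.29×0.4845 + 0.26×0.4781 + 0.06×0.5028 + 0.21×1.7881 = 0.7745

0.775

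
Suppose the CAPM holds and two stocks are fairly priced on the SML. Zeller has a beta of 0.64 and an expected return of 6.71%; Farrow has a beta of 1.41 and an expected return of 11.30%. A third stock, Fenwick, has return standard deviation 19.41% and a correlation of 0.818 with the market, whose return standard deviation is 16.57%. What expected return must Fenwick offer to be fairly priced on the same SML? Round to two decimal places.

MRP = (11.30% − 6.71%) / (1.41 − 0.64) = 5.9610%
R_f = 6.71% − 0.64 × 5.9610% = 2.8950%
β_Fenwick = ρ·σ_i/σ_m = 0.818 × 19.41 / 16.57 = 0.9582
E(R_Fenwick) = R_f + β × MRP = 2.8950% + 0.9582 × 5.9610% = 8.61%

8.61%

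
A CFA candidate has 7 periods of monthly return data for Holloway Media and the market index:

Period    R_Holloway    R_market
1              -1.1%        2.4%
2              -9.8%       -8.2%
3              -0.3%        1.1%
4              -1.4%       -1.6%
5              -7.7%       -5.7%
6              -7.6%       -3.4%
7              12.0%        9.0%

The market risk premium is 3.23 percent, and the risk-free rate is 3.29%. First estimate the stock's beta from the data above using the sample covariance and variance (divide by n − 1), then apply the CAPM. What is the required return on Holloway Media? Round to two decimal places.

7.29%

Mean R_i = (-1.1 − 9.8 − 0.3 − 1.4 − 7.7 − 7.6 + 12.0) / 7 = -2.2714%
Mean R_m = (2.4 − 8.2 + 1.1 − 1.6 − 5.7 − 3.4 + 9.0) / 7 = -0.9143%
Σ(R_i − R̄_i)(R_m − R̄_m) = 242.8229  ⇒  Cov = 242.8229 / 6 = 40.4705
Σ(R_m − R̄_m)² = 195.9686  ⇒  Var(R_m) = 195.9686 / 6 = 32.6614
β = Cov / Var(R_m) = 40.4705 / 32.6614 = 1.2391
E(R) = R_f + β × MRP = 3.29% + 1.2391 × 3.23% = 7.29%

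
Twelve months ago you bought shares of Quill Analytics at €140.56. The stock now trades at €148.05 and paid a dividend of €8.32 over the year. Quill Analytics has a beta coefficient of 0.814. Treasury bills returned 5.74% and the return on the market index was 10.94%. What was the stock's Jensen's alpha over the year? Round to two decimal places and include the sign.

+1.28%

Realised HPR = (P1 + D1 − P0) / P0 = (148.05 + 8.32 − 140.56) / 140.56 = 15.81 / 140.56 = 11.2479%
MRP = 10.94% − 5.74% = 5.20%
CAPM required = R_f + β·MRP = 5.74% + 0.814 × 5.20% = 9.97280%
α = realised − required = 11.2479% − 9.97280% = +1.28%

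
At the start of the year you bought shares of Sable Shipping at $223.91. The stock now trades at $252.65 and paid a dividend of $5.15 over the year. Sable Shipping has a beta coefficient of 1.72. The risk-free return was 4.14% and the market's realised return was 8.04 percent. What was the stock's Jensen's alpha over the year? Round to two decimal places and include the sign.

+4.29%

Realised HPR = (P1 + D1 − P0) / P0 = (252.65 + 5.15 − 223.91) / 223.91 = 33.89 / 223.91 = 15.1355%
MRP = 8.04% − 4.14% = 3.90%
CAPM required = R_f + β·MRP = 4.14% + 1.72 × 3.90% = 10.8480%
α = realised − required = 15.1355% − 10.8480% = +4.29%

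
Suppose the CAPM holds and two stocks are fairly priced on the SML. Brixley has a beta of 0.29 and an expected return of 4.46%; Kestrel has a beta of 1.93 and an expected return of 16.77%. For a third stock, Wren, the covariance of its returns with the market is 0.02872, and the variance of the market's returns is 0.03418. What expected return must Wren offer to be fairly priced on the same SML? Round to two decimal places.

MRP = (16.77% − 4.46%) / (1.93 − 0.29) = 7.5061%
R_f = 4.46% − 0.29 × 7.5061% = 2.2832%
β_Wren = Cov / Var(R_m) = 0.02872 / 0.03418 = 0.8403
E(R_Wren) = R_f + β × MRP = 2.2832% + 0.8403 × 7.5061% = 8.59%

8.59%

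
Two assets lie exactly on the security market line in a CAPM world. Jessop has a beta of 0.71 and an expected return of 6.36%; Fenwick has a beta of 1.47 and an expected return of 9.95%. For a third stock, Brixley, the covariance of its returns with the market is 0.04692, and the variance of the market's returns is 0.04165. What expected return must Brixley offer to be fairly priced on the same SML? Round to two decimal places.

8.33%

MRP = (9.95% − 6.36%) / (1.47 − 0.71) = 4.7237%
R_f = 6.36% − 0.71 × 4.7237% = 3.0062%
β_Brixley = Cov / Var(R_m) = 0.04692 / 0.04165 = 1.1265
E(R_Brixley) = R_f + β × MRP = 3.0062% + 1.1265 × 4.7237% = 8.33%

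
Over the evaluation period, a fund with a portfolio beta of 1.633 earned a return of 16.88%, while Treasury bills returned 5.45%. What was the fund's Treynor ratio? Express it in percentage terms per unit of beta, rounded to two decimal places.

Treynor = (R_P − R_f) / β_P = (16.88% − 5.45%) / 1.6330 = 11.43% / 1.6330 = 7.00%

7.00%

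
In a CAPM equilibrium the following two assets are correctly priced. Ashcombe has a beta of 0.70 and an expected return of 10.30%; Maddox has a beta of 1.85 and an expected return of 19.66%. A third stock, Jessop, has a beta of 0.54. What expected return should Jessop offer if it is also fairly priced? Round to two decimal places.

9.00%

MRP (SML slope) = (19.66% − 10.30%) / (1.85 − 0.70) = 9.36% / 1.15 = 8.1391%
R_f (intercept) = 10.30% − 0.70 × 8.1391% = 4.6026%
E(R_Jessop) = R_f + β × MRP = 4.6026% + 0.54 × 8.1391% = 9.00%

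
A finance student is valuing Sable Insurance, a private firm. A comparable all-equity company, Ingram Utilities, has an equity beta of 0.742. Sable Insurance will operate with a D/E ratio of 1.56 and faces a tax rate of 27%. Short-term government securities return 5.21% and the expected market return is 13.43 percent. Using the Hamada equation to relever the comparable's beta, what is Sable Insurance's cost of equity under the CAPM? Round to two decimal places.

β_L = β_U × [1 + (1 − t)(D/E)] = 0.742 × [1 + (1 − 0.27) × 1.56]
    = 0.742 × [1 + 0.73 × 1.56] = 0.742 × 2.1388 = 1.5870
MRP = 13.43% − 5.21% = 8.22%
E(R) = R_f + β_L × MRP = 5.21% + 1.5870 × 8.22% = 18.26%

18.26%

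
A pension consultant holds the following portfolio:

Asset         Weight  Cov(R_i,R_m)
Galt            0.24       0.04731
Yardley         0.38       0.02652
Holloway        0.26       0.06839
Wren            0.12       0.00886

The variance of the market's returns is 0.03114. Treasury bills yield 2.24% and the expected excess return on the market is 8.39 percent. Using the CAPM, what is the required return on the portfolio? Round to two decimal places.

13.09%

β_Galt = 0.04731 / 0.03114 = 1.5193
β_Yardley = 0.02652 / 0.03114 = 0.8516
β_Holloway = 0.06839 / 0.03114 = 2.1962
β_Wren = 0.00886 / 0.03114 = 0.2845
β_P = Σ w_i β_i = 0.24×1.5193 + 0.38×0.8516 + 0.26×2.1962 + 0.12×0.2845 = 1.2934
E(R_P) = R_f + β_P × MRP = 2.24% + 1.2934 × 8.39% = 13.09%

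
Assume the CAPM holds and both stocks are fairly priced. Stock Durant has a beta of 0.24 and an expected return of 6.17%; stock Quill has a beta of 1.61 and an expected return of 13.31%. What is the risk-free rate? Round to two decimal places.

4.92%

Both satisfy E(R) = R_f + β·MRP, so the slope of the SML is
MRP = (13.31% − 6.17%) / (1.61 − 0.24) = 7.14% / 1.37 = 5.2117%
R_f = E(R_Durant) − β_Durant·MRP = 6.17% − 0.24 × 5.2117% = 4.9192%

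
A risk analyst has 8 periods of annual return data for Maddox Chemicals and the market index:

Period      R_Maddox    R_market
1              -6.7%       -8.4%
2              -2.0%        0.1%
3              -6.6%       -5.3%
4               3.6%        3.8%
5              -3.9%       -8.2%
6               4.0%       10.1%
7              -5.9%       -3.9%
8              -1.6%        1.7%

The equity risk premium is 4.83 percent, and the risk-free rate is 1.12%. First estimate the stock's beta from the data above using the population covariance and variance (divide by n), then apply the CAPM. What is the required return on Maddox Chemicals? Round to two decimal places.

4.03%

Mean R_i = (-6.7 − 2.0 − 6.6 + 3.6 − 3.9 + 4.0 − 5.9 − 1.6) / 8 = -2.3875%
Mean R_m = (-8.4 + 0.1 − 5.3 + 3.8 − 8.2 + 10.1 − 3.9 + 1.7) / 8 = -1.2625%
Σ(R_i − R̄_i)(R_m − R̄_m) = 173.2963  ⇒  Cov = 173.2963 / 8 = 21.6620
Σ(R_m − R̄_m)² = 287.6988  ⇒  Var(R_m) = 287.6988 / 8 = 35.9624
β = Cov / Var(R_m) = 21.6620 / 35.9624 = 0.6024
E(R) = R_f + β × MRP = 1.12% + 0.6024 × 4.83% = 4.03%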